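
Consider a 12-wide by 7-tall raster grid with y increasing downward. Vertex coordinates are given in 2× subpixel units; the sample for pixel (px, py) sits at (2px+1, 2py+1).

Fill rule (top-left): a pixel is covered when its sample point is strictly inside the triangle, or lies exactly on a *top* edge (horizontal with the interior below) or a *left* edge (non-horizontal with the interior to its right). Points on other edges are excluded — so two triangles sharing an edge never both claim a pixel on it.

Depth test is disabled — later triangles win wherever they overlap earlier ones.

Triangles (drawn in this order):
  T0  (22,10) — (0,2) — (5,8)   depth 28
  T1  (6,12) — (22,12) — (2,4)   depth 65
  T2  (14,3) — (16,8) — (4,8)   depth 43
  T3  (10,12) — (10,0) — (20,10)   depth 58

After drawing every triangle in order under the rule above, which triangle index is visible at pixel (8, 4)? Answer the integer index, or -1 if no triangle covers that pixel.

T0:
  2·area = 92  (B↔C swapped to make it positive)
  edge (22, 10)→(5, 8): d=(-17,-2) top-left  bias=+0
  edge (5, 8)→(0, 2): d=(-5,-6) top-left  bias=+0
  edge (0, 2)→(22, 10): d=(22,8) right/bottom  bias=-1
    (0,1)@(1, 3): e=[77,1,14] → #
    (1,1)@(3, 3): e=[81,13,-2] → ·
    (0,2)@(1, 5): e=[43,-9,58] → ·
    (1,2)@(3, 5): e=[47,3,42] → #
    (2,2)@(5, 5): e=[51,15,26] → #
    (3,2)@(7, 5): e=[55,27,10] → #
    (4,2)@(9, 5): e=[59,39,-6] → ·
    (1,3)@(3, 7): e=[13,-7,86] → ·
    (2,3)@(5, 7): e=[17,5,70] → #
    (4,3)@(9, 7): e=[25,29,38] → #
    (5,3)@(11, 7): e=[29,41,22] → #
    (6,3)@(13, 7): e=[33,53,6] → #
  covered (12 px):
    · · · · · · · · · · · ·
    # · · · · · · · · · · ·
    · # # # · · · · · · · ·
    · · # # # # # · · · · ·
    · · · · · · · # # # · ·
    · · · · · · · · · · · ·
    · · · · · · · · · · · ·
T1:
  2·area = 128  (B↔C swapped to make it positive)
  edge (6, 12)→(2, 4): d=(-4,-8) top-left  bias=+0
  edge (2, 4)→(22, 12): d=(20,8) right/bottom  bias=-1
  edge (22, 12)→(6, 12): d=(-16,0) right/bottom  bias=-1
    (1,2)@(3, 5): e=[4,12,112] → #
    (2,2)@(5, 5): e=[20,-4,112] → ·
    (1,3)@(3, 7): e=[-4,52,80] → ·
    (2,3)@(5, 7): e=[12,36,80] → #
    (3,3)@(7, 7): e=[28,20,80] → #
    (4,3)@(9, 7): e=[44,4,80] → #
    (5,3)@(11, 7): e=[60,-12,80] → ·
    (2,4)@(5, 9): e=[4,76,48] → #
    (5,4)@(11, 9): e=[52,28,48] → #
    (6,4)@(13, 9): e=[68,12,48] → #
    (7,4)@(15, 9): e=[84,-4,48] → ·
    (2,5)@(5, 11): e=[-4,116,16] → ·
  covered (16 px):
    · · · · · · · · · · · ·
    · · · · · · · · · · · ·
    · # · · · · · · · · · ·
    · · # # # · · · · · · ·
    · · # # # # # · · · · ·
    · · · # # # # # # # · ·
    · · · · · · · · · · · ·
T2:
  2·area = 60
  edge (14, 3)→(16, 8): d=(2,5) right/bottom  bias=-1
  edge (16, 8)→(4, 8): d=(-12,0) right/bottom  bias=-1
  edge (4, 8)→(14, 3): d=(10,-5) top-left  bias=+0
    (5,2)@(11, 5): e=[19,36,5] → #
    (6,2)@(13, 5): e=[9,36,15] → #
    (7,2)@(15, 5): e=[-1,36,25] → ·
    (3,3)@(7, 7): e=[43,12,5] → #
    (4,3)@(9, 7): e=[33,12,15] → #
    (7,3)@(15, 7): e=[3,12,45] → #
    (8,3)@(17, 7): e=[-7,12,55] → ·
    (3,4)@(7, 9): e=[47,-12,25] → ·
    (4,4)@(9, 9): e=[37,-12,35] → ·
    (5,4)@(11, 9): e=[27,-12,45] → ·
    (6,4)@(13, 9): e=[17,-12,55] → ·
    (7,4)@(15, 9): e=[7,-12,65] → ·
  covered (7 px):
    · · · · · · · · · · · ·
    · · · · · · · · · · · ·
    · · · · · # # · · · · ·
    · · · # # # # # · · · ·
    · · · · · · · · · · · ·
    · · · · · · · · · · · ·
    · · · · · · · · · · · ·
T3:
  2·area = 120
  edge (10, 12)→(10, 0): d=(0,-12) top-left  bias=+0
  edge (10, 0)→(20, 10): d=(10,10) right/bottom  bias=-1
  edge (20, 10)→(10, 12): d=(-10,2) right/bottom  bias=-1
    (5,0)@(11, 1): e=[12,0,108] → ·  [on edge]
    (5,1)@(11, 3): e=[12,20,88] → #
    (6,1)@(13, 3): e=[36,0,84] → ·  [on edge]
    (5,2)@(11, 5): e=[12,40,68] → #
    (6,2)@(13, 5): e=[36,20,64] → #
    (7,2)@(15, 5): e=[60,0,60] → ·  [on edge]
    (5,3)@(11, 7): e=[12,60,48] → #
    (7,3)@(15, 7): e=[60,20,40] → #
    (8,3)@(17, 7): e=[84,0,36] → ·  [on edge]
    (5,4)@(11, 9): e=[12,80,28] → #
    (8,4)@(17, 9): e=[84,20,16] → #
    (9,4)@(19, 9): e=[108,0,12] → ·  [on edge]
    (7,5)@(15, 11): e=[60,60,0] → ·  [on edge]
    (10,5)@(21, 11): e=[132,0,-12] → ·  [on edge]
    (2,6)@(5, 13): e=[-60,180,0] → ·  [on edge]
    (11,6)@(23, 13): e=[156,0,-36] → ·  [on edge]
  covered (12 px):
    · · · · · · · · · · · ·
    · · · · · # · · · · · ·
    · · · · · # # · · · · ·
    · · · · · # # # · · · ·
    · · · · · # # # # · · ·
    · · · · · # # · · · · ·
    · · · · · · · · · · · ·

Z-buffer (winner per pixel, '.' = empty):
  . . . . . . . . . . . .
  0 . . . . 3 . . . . . .
  . 1 0 0 . 3 3 . . . . .
  . . 1 2 2 3 3 3 . . . .
  . . 1 1 1 3 3 3 3 0 . .
  . . . 1 1 3 3 1 1 1 . .
  . . . . . . . . . . . .

Answer: 3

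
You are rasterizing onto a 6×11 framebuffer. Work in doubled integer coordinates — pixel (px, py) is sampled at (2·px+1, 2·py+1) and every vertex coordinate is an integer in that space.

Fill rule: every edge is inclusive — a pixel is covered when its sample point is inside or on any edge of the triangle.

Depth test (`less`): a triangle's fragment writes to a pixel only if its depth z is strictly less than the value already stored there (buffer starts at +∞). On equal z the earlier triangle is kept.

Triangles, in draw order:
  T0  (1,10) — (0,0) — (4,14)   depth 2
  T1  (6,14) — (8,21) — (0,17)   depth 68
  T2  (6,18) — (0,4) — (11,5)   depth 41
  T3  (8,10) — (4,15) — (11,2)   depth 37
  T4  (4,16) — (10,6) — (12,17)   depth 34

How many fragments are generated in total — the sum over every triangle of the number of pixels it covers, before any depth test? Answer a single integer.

T0:
  2·area = 26
  edge (1, 10)→(0, 0): d=(-1,-10) inclusive
  edge (0, 0)→(4, 14): d=(4,14) inclusive
  edge (4, 14)→(1, 10): d=(-3,-4) inclusive
    (0,2)@(1, 5): e=[5,6,15] → X
    (1,2)@(3, 5): e=[25,-22,23] → .
    (0,3)@(1, 7): e=[3,14,9] → X
    (1,3)@(3, 7): e=[23,-14,17] → .
    (0,4)@(1, 9): e=[1,22,3] → X
    (1,4)@(3, 9): e=[21,-6,11] → .
    (0,5)@(1, 11): e=[-1,30,-3] → .
    (1,5)@(3, 11): e=[19,2,5] → X
    (2,5)@(5, 11): e=[39,-26,13] → .
    (1,6)@(3, 13): e=[17,10,-1] → .
  covered (4 px):
    . . . . . .
    . . . . . .
    X . . . . .
    X . . . . .
    X . . . . .
    . X . . . .
    . . . . . .
    . . . . . .
    . . . . . .
    . . . . . .
    . . . . . .
T1:
  2·area = 48
  edge (6, 14)→(8, 21): d=(2,7) inclusive
  edge (8, 21)→(0, 17): d=(-8,-4) inclusive
  edge (0, 17)→(6, 14): d=(6,-3) inclusive
    (2,7)@(5, 15): e=[9,36,3] → X
    (3,7)@(7, 15): e=[-5,44,9] → .
    (0,8)@(1, 17): e=[41,4,3] → X
    (1,8)@(3, 17): e=[27,12,9] → X
    (3,8)@(7, 17): e=[-1,28,21] → .
    (0,9)@(1, 19): e=[45,-12,15] → .
    (1,9)@(3, 19): e=[31,-4,21] → .
    (2,9)@(5, 19): e=[17,4,27] → X
    (3,9)@(7, 19): e=[3,12,33] → X
    (4,9)@(9, 19): e=[-11,20,39] → .
    (2,10)@(5, 21): e=[21,-12,39] → .
    (3,10)@(7, 21): e=[7,-4,45] → .
  covered (6 px):
    . . . . . .
    . . . . . .
    . . . . . .
    . . . . . .
    . . . . . .
    . . . . . .
    . . . . . .
    . . X . . .
    X X X . . .
    . . X X . .
    . . . . . .
T2:
  2·area = 148
  edge (6, 18)→(0, 4): d=(-6,-14) inclusive
  edge (0, 4)→(11, 5): d=(11,1) inclusive
  edge (11, 5)→(6, 18): d=(-5,13) inclusive
    (0,2)@(1, 5): e=[8,10,130] → X
    (1,2)@(3, 5): e=[36,8,104] → X
    (2,2)@(5, 5): e=[64,6,78] → X
    (3,2)@(7, 5): e=[92,4,52] → X
    (4,2)@(9, 5): e=[120,2,26] → X
    (5,2)@(11, 5): e=[148,0,0] → X  [on edge]
    (0,3)@(1, 7): e=[-4,32,120] → .
    (1,3)@(3, 7): e=[24,30,94] → X
    (5,3)@(11, 7): e=[136,22,-10] → .
    (1,4)@(3, 9): e=[12,52,84] → X
    (5,4)@(11, 9): e=[124,44,-20] → .
    (1,5)@(3, 11): e=[0,74,74] → X  [on edge]
  covered (21 px):
    . . . . . .
    . . . . . .
    X X X X X X
    . X X X X .
    . X X X X .
    . X X X . .
    . . X X . .
    . . X X . .
    . . . . . .
    . . . . . .
    . . . . . .
T3:
  2·area = 17
  edge (8, 10)→(4, 15): d=(-4,5) inclusive
  edge (4, 15)→(11, 2): d=(7,-13) inclusive
  edge (11, 2)→(8, 10): d=(-3,8) inclusive
    (4,3)@(9, 7): e=[7,9,1] → X
    (5,3)@(11, 7): e=[-3,35,-15] → .
    (4,4)@(9, 9): e=[-1,23,-5] → .
    (3,5)@(7, 11): e=[1,11,5] → X
    (4,5)@(9, 11): e=[-9,37,-11] → .
    (3,6)@(7, 13): e=[-7,25,-1] → .
  covered (2 px):
    . . . . . .
    . . . . . .
    . . . . . .
    . . . . X .
    . . . . . .
    . . . X . .
    . . . . . .
    . . . . . .
    . . . . . .
    . . . . . .
    . . . . . .
T4:
  2·area = 86
  edge (4, 16)→(10, 6): d=(6,-10) inclusive
  edge (10, 6)→(12, 17): d=(2,11) inclusive
  edge (12, 17)→(4, 16): d=(-8,-1) inclusive
    (4,4)@(9, 9): e=[8,17,61] → X
    (5,4)@(11, 9): e=[28,-5,63] → .
    (3,5)@(7, 11): e=[0,43,43] → X  [on edge]
    (5,5)@(11, 11): e=[40,-1,47] → .
    (3,6)@(7, 13): e=[12,47,27] → X
    (5,6)@(11, 13): e=[52,3,31] → X
    (2,7)@(5, 15): e=[4,73,9] → X
    (2,8)@(5, 17): e=[16,77,-7] → .
    (3,8)@(7, 17): e=[36,55,-5] → .
    (4,8)@(9, 17): e=[56,33,-3] → .
    (5,8)@(11, 17): e=[76,11,-1] → .
    (0,10)@(1, 21): e=[0,129,-43] → .  [on edge]
  covered (10 px):
    . . . . . .
    . . . . . .
    . . . . . .
    . . . . . .
    . . . . X .
    . . . X X .
    . . . X X X
    . . X X X X
    . . . . . .
    . . . . . .
    . . . . . .

Answer: 43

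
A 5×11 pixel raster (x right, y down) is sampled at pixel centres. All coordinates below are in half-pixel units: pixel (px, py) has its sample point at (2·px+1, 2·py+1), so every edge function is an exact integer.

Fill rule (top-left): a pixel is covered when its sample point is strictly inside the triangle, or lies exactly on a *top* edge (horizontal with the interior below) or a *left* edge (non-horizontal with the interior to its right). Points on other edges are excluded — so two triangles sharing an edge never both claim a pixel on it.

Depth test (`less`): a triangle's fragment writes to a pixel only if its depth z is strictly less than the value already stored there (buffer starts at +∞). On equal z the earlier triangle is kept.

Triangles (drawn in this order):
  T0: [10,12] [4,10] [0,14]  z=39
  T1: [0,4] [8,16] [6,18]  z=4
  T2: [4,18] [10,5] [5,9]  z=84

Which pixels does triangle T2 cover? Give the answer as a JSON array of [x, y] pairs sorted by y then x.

T0:
  2·area = 32  (B↔C swapped to make it positive)
  edge (10, 12)→(0, 14): d=(-10,2) right/bottom  bias=-1
  edge (0, 14)→(4, 10): d=(4,-4) top-left  bias=+0
  edge (4, 10)→(10, 12): d=(6,2) right/bottom  bias=-1
    (4,2)@(9, 5): e=[72,0,-40] → ·  [on edge]
    (3,3)@(7, 7): e=[56,0,-24] → ·  [on edge]
    (0,4)@(1, 9): e=[48,-16,0] → ·  [on edge]
    (2,4)@(5, 9): e=[40,0,-8] → ·  [on edge]
    (1,5)@(3, 11): e=[24,0,8] → #  [on edge]
    (2,5)@(5, 11): e=[20,8,4] → #
    (3,5)@(7, 11): e=[16,16,0] → ·  [on edge]
    (0,6)@(1, 13): e=[8,0,24] → #  [on edge]
    (2,6)@(5, 13): e=[0,16,16] → ·  [on edge]
    (0,7)@(1, 15): e=[-12,8,36] → ·
    (1,7)@(3, 15): e=[-16,16,32] → ·
  covered (4 px):
    · · · · ·
    · · · · ·
    · · · · ·
    · · · · ·
    · · · · ·
    · # # · ·
    # # · · ·
    · · · · ·
    · · · · ·
    · · · · ·
    · · · · ·
T1:
  2·area = 40
  edge (0, 4)→(8, 16): d=(8,12) right/bottom  bias=-1
  edge (8, 16)→(6, 18): d=(-2,2) right/bottom  bias=-1
  edge (6, 18)→(0, 4): d=(-6,-14) top-left  bias=+0
    (1,4)@(3, 9): e=[4,24,12] → #
    (2,4)@(5, 9): e=[-20,20,40] → ·
    (1,5)@(3, 11): e=[20,20,0] → #  [on edge]
    (2,5)@(5, 11): e=[-4,16,28] → ·
    (1,6)@(3, 13): e=[36,16,-12] → ·
    (2,6)@(5, 13): e=[12,12,16] → #
    (3,6)@(7, 13): e=[-12,8,44] → ·
    (2,7)@(5, 15): e=[28,8,4] → #
    (3,7)@(7, 15): e=[4,4,32] → #
    (4,7)@(9, 15): e=[-20,0,60] → ·  [on edge]
    (2,8)@(5, 17): e=[44,4,-8] → ·
    (3,8)@(7, 17): e=[20,0,20] → ·  [on edge]
    (2,9)@(5, 19): e=[60,0,-20] → ·  [on edge]
    (1,10)@(3, 21): e=[100,0,-60] → ·  [on edge]
  covered (5 px):
    · · · · ·
    · · · · ·
    · · · · ·
    · · · · ·
    · # · · ·
    · # · · ·
    · · # · ·
    · · # # ·
    · · · · ·
    · · · · ·
    · · · · ·
T2:
  2·area = 41  (B↔C swapped to make it positive)
  edge (4, 18)→(5, 9): d=(1,-9) top-left  bias=+0
  edge (5, 9)→(10, 5): d=(5,-4) top-left  bias=+0
  edge (10, 5)→(4, 18): d=(-6,13) right/bottom  bias=-1
    (4,3)@(9, 7): e=[34,6,1] → #
    (2,4)@(5, 9): e=[0,0,41] → #  [on edge]
    (3,4)@(7, 9): e=[18,8,15] → #
    (4,4)@(9, 9): e=[36,16,-11] → ·
    (2,5)@(5, 11): e=[2,10,29] → #
    (4,5)@(9, 11): e=[38,26,-23] → ·
    (2,6)@(5, 13): e=[4,20,17] → #
    (3,6)@(7, 13): e=[22,28,-9] → ·
    (2,7)@(5, 15): e=[6,30,5] → #
    (3,7)@(7, 15): e=[24,38,-21] → ·
    (2,8)@(5, 17): e=[8,40,-7] → ·
  covered (7 px):
    · · · · ·
    · · · · ·
    · · · · ·
    · · · · #
    · · # # ·
    · · # # ·
    · · # · ·
    · · # · ·
    · · · · ·
    · · · · ·
    · · · · ·

Final: [[4,3],[2,4],[3,4],[2,5],[3,5],[2,6],[2,7]]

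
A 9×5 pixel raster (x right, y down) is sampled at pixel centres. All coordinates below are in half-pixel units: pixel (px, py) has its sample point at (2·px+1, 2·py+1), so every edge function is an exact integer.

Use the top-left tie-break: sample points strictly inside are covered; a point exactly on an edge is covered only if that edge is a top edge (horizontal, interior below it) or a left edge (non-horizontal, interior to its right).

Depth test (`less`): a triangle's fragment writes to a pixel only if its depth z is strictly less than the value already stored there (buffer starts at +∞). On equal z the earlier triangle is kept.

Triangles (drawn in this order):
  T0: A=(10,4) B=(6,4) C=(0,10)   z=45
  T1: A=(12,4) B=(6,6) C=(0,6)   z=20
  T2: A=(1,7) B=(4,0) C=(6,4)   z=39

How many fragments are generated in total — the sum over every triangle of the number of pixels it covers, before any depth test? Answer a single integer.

T0:
  2·area = 24  (B↔C swapped to make it positive)
  edge (10, 4)→(0, 10): d=(-10,6) right/bottom  bias=-1
  edge (0, 10)→(6, 4): d=(6,-6) top-left  bias=+0
  edge (6, 4)→(10, 4): d=(4,0) top-left  bias=+0
    (4,0)@(9, 1): e=[36,0,-12] → .  [on edge]
    (7,0)@(15, 1): e=[0,36,-12] → .  [on edge]
    (3,1)@(7, 3): e=[28,0,-4] → .  [on edge]
    (2,2)@(5, 5): e=[20,0,4] → X  [on edge]
    (3,2)@(7, 5): e=[8,12,4] → X
    (4,2)@(9, 5): e=[-4,24,4] → .
    (1,3)@(3, 7): e=[12,0,12] → X  [on edge]
    (2,3)@(5, 7): e=[0,12,12] → .  [on edge]
    (3,3)@(7, 7): e=[-12,24,12] → .
    (0,4)@(1, 9): e=[4,0,20] → X  [on edge]
    (1,4)@(3, 9): e=[-8,12,20] → .
  covered (4 px):
    . . . . . . . . .
    . . . . . . . . .
    . . X X . . . . .
    . X . . . . . . .
    X . . . . . . . .
T1:
  2·area = 12
  edge (12, 4)→(6, 6): d=(-6,2) right/bottom  bias=-1
  edge (6, 6)→(0, 6): d=(-6,0) right/bottom  bias=-1
  edge (0, 6)→(12, 4): d=(12,-2) top-left  bias=+0
    (7,1)@(15, 3): e=[0,18,-6] → .  [on edge]
    (3,2)@(7, 5): e=[4,6,2] → X
    (4,2)@(9, 5): e=[0,6,6] → .  [on edge]
    (1,3)@(3, 7): e=[0,-6,18] → .  [on edge]
    (3,3)@(7, 7): e=[-8,-6,26] → .
  covered (1 px):
    . . . . . . . . .
    . . . . . . . . .
    . . . X . . . . .
    . . . . . . . . .
    . . . . . . . . .
T2:
  2·area = 26
  edge (1, 7)→(4, 0): d=(3,-7) top-left  bias=+0
  edge (4, 0)→(6, 4): d=(2,4) right/bottom  bias=-1
  edge (6, 4)→(1, 7): d=(-5,3) right/bottom  bias=-1
    (5,0)@(11, 1): e=[52,-26,0] → .  [on edge]
    (1,1)@(3, 3): e=[2,10,14] → X
    (2,1)@(5, 3): e=[16,2,8] → X
    (3,1)@(7, 3): e=[30,-6,2] → .
    (1,2)@(3, 5): e=[8,14,4] → X
    (2,2)@(5, 5): e=[22,6,-2] → .
    (0,3)@(1, 7): e=[0,26,0] → .  [on edge]
    (1,3)@(3, 7): e=[14,18,-6] → .
  covered (3 px):
    . . . . . . . . .
    . X X . . . . . .
    . X . . . . . . .
    . . . . . . . . .
    . . . . . . . . .

Result: 8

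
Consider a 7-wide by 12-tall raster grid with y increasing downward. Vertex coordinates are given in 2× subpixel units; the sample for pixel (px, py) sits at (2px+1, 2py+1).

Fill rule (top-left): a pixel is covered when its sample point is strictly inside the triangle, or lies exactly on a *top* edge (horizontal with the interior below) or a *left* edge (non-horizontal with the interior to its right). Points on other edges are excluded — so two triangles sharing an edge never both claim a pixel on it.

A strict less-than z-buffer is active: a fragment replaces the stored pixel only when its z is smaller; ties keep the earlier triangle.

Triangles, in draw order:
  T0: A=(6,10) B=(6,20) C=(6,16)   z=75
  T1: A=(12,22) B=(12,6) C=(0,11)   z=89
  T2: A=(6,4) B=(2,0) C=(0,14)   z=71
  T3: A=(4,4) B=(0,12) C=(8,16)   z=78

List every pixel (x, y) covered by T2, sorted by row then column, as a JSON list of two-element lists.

T0:
  degenerate (2·area = 0) — covers nothing
T1:
  2·area = 192  (B↔C swapped to make it positive)
  edge (12, 22)→(0, 11): d=(-12,-11) top-left  bias=+0
  edge (0, 11)→(12, 6): d=(12,-5) top-left  bias=+0
  edge (12, 6)→(12, 22): d=(0,16) right/bottom  bias=-1
    (5,3)@(11, 7): e=[169,7,16] → #
    (6,3)@(13, 7): e=[191,17,-16] → ·
    (2,4)@(5, 9): e=[79,1,112] → #
    (3,4)@(7, 9): e=[101,11,80] → #
    (4,4)@(9, 9): e=[123,21,48] → #
    (6,4)@(13, 9): e=[167,41,-16] → ·
    (0,5)@(1, 11): e=[11,5,176] → #
    (1,5)@(3, 11): e=[33,15,144] → #
    (6,5)@(13, 11): e=[143,65,-16] → ·
    (0,6)@(1, 13): e=[-13,29,176] → ·
    (1,6)@(3, 13): e=[9,39,144] → #
    (6,6)@(13, 13): e=[119,89,-16] → ·
  covered (26 px):
    · · · · · · ·
    · · · · · · ·
    · · · · · · ·
    · · · · · # ·
    · · # # # # ·
    # # # # # # ·
    · # # # # # ·
    · · # # # # ·
    · · · # # # ·
    · · · · # # ·
    · · · · · # ·
    · · · · · · ·
T2:
  2·area = 64  (B↔C swapped to make it positive)
  edge (6, 4)→(0, 14): d=(-6,10) right/bottom  bias=-1
  edge (0, 14)→(2, 0): d=(2,-14) top-left  bias=+0
  edge (2, 0)→(6, 4): d=(4,4) right/bottom  bias=-1
    (1,0)@(3, 1): e=[48,16,0] → ·  [on edge]
    (1,1)@(3, 3): e=[36,20,8] → #
    (2,1)@(5, 3): e=[16,48,0] → ·  [on edge]
    (1,2)@(3, 5): e=[24,24,16] → #
    (2,2)@(5, 5): e=[4,52,8] → #
    (3,2)@(7, 5): e=[-16,80,0] → ·  [on edge]
    (0,3)@(1, 7): e=[32,0,32] → #  [on edge]
    (2,3)@(5, 7): e=[-8,56,16] → ·
    (4,3)@(9, 7): e=[-48,112,0] → ·  [on edge]
    (0,4)@(1, 9): e=[20,4,40] → #
    (1,4)@(3, 9): e=[0,32,32] → ·  [on edge]
    (5,4)@(11, 9): e=[-80,144,0] → ·  [on edge]
    (6,5)@(13, 11): e=[-112,176,0] → ·  [on edge]
  covered (7 px):
    · · · · · · ·
    · # · · · · ·
    · # # · · · ·
    # # · · · · ·
    # · · · · · ·
    # · · · · · ·
    · · · · · · ·
    · · · · · · ·
    · · · · · · ·
    · · · · · · ·
    · · · · · · ·
    · · · · · · ·
T3:
  2·area = 80  (B↔C swapped to make it positive)
  edge (4, 4)→(8, 16): d=(4,12) right/bottom  bias=-1
  edge (8, 16)→(0, 12): d=(-8,-4) top-left  bias=+0
  edge (0, 12)→(4, 4): d=(4,-8) top-left  bias=+0
    (1,0)@(3, 1): e=[0,100,-20] → ·  [on edge]
    (1,3)@(3, 7): e=[24,52,4] → #
    (2,3)@(5, 7): e=[0,60,20] → ·  [on edge]
    (1,4)@(3, 9): e=[32,36,12] → #
    (2,4)@(5, 9): e=[8,44,28] → #
    (3,4)@(7, 9): e=[-16,52,44] → ·
    (0,5)@(1, 11): e=[64,12,4] → #
    (3,5)@(7, 11): e=[-8,36,52] → ·
    (0,6)@(1, 13): e=[72,-4,12] → ·
    (1,6)@(3, 13): e=[48,4,28] → #
    (3,6)@(7, 13): e=[0,20,60] → ·  [on edge]
    (1,7)@(3, 15): e=[56,-12,36] → ·
    (4,9)@(9, 19): e=[0,-20,100] → ·  [on edge]
  covered (9 px):
    · · · · · · ·
    · · · · · · ·
    · · · · · · ·
    · # · · · · ·
    · # # · · · ·
    # # # · · · ·
    · # # · · · ·
    · · · # · · ·
    · · · · · · ·
    · · · · · · ·
    · · · · · · ·
    · · · · · · ·

Answer: [[1,1],[1,2],[2,2],[0,3],[1,3],[0,4],[0,5]]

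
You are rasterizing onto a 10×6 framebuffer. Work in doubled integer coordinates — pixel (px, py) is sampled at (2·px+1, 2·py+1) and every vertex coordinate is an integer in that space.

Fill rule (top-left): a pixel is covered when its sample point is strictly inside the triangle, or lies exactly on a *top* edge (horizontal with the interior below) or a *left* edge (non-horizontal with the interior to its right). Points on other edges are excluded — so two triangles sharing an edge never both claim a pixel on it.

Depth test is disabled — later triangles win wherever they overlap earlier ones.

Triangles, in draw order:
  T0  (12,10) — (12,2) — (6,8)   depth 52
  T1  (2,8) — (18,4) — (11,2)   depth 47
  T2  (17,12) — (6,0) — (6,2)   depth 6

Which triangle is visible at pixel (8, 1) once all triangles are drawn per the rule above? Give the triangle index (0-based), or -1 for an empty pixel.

T0:
  2·area = 48  (B↔C swapped to make it positive)
  edge (12, 10)→(6, 8): d=(-6,-2) top-left  bias=+0
  edge (6, 8)→(12, 2): d=(6,-6) top-left  bias=+0
  edge (12, 2)→(12, 10): d=(0,8) right/bottom  bias=-1
    (6,0)@(13, 1): e=[56,0,-8] → .  [on edge]
    (5,1)@(11, 3): e=[40,0,8] → X  [on edge]
    (6,1)@(13, 3): e=[44,12,-8] → .
    (4,2)@(9, 5): e=[24,0,24] → X  [on edge]
    (6,2)@(13, 5): e=[32,24,-8] → .
    (1,3)@(3, 7): e=[0,-24,72] → .  [on edge]
    (3,3)@(7, 7): e=[8,0,40] → X  [on edge]
    (6,3)@(13, 7): e=[20,36,-8] → .
    (2,4)@(5, 9): e=[-8,0,56] → .  [on edge]
    (3,4)@(7, 9): e=[-4,12,40] → .
    (4,4)@(9, 9): e=[0,24,24] → X  [on edge]
    (6,4)@(13, 9): e=[8,48,-8] → .
    (1,5)@(3, 11): e=[-24,0,72] → .  [on edge]
    (7,5)@(15, 11): e=[0,72,-24] → .  [on edge]
  covered (8 px):
    . . . . . . . . . .
    . . . . . X . . . .
    . . . . X X . . . .
    . . . X X X . . . .
    . . . . X X . . . .
    . . . . . . . . . .
T1:
  2·area = 60  (B↔C swapped to make it positive)
  edge (2, 8)→(11, 2): d=(9,-6) top-left  bias=+0
  edge (11, 2)→(18, 4): d=(7,2) right/bottom  bias=-1
  edge (18, 4)→(2, 8): d=(-16,4) right/bottom  bias=-1
    (5,1)@(11, 3): e=[9,7,44] → X
    (6,1)@(13, 3): e=[21,3,36] → X
    (7,1)@(15, 3): e=[33,-1,28] → .
    (3,2)@(7, 5): e=[3,29,28] → X
    (4,2)@(9, 5): e=[15,25,20] → X
    (7,2)@(15, 5): e=[51,13,-4] → .
    (2,3)@(5, 7): e=[9,47,4] → X
    (3,3)@(7, 7): e=[21,43,-4] → .
    (4,3)@(9, 7): e=[33,39,-12] → .
    (5,3)@(11, 7): e=[45,35,-20] → .
    (6,3)@(13, 7): e=[57,31,-28] → .
    (2,4)@(5, 9): e=[27,61,-28] → .
  covered (7 px):
    . . . . . . . . . .
    . . . . . X X . . .
    . . . X X X X . . .
    . . X . . . . . . .
    . . . . . . . . . .
    . . . . . . . . . .
T2:
  2·area = 22  (B↔C swapped to make it positive)
  edge (17, 12)→(6, 2): d=(-11,-10) top-left  bias=+0
  edge (6, 2)→(6, 0): d=(0,-2) top-left  bias=+0
  edge (6, 0)→(17, 12): d=(11,12) right/bottom  bias=-1
  covered (0 px):
    . . . . . . . . . .
    . . . . . . . . . .
    . . . . . . . . . .
    . . . . . . . . . .
    . . . . . . . . . .
    . . . . . . . . . .

Z-buffer (winner per pixel, '.' = empty):
  . . . . . . . . . .
  . . . . . 1 1 . . .
  . . . 1 1 1 1 . . .
  . . 1 0 0 0 . . . .
  . . . . 0 0 . . . .
  . . . . . . . . . .

Answer: -1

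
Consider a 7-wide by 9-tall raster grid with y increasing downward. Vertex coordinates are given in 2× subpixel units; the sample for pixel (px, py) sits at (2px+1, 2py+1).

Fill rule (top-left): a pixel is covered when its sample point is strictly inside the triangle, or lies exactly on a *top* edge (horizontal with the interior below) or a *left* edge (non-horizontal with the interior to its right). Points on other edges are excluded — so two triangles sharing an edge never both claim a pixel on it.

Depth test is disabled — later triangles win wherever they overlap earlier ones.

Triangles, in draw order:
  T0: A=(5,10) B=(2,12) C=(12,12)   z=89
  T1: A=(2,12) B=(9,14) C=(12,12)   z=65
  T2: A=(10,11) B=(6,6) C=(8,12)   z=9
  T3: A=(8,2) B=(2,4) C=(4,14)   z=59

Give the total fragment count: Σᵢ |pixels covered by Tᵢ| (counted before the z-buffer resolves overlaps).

T0:
  2·area = 20  (B↔C swapped to make it positive)
  edge (5, 10)→(12, 12): d=(7,2) right/bottom  bias=-1
  edge (12, 12)→(2, 12): d=(-10,0) right/bottom  bias=-1
  edge (2, 12)→(5, 10): d=(3,-2) top-left  bias=+0
    (2,5)@(5, 11): e=[7,10,3] → #
    (3,5)@(7, 11): e=[3,10,7] → #
    (4,5)@(9, 11): e=[-1,10,11] → ·
    (2,6)@(5, 13): e=[21,-10,9] → ·
    (3,6)@(7, 13): e=[17,-10,13] → ·
  covered (2 px):
    · · · · · · ·
    · · · · · · ·
    · · · · · · ·
    · · · · · · ·
    · · · · · · ·
    · · # # · · ·
    · · · · · · ·
    · · · · · · ·
    · · · · · · ·
T1:
  2·area = 20  (B↔C swapped to make it positive)
  edge (2, 12)→(12, 12): d=(10,0) top-left  bias=+0
  edge (12, 12)→(9, 14): d=(-3,2) right/bottom  bias=-1
  edge (9, 14)→(2, 12): d=(-7,-2) top-left  bias=+0
    (3,6)@(7, 13): e=[10,7,3] → #
    (4,6)@(9, 13): e=[10,3,7] → #
    (5,6)@(11, 13): e=[10,-1,11] → ·
    (3,7)@(7, 15): e=[30,1,-11] → ·
    (4,7)@(9, 15): e=[30,-3,-7] → ·
  covered (2 px):
    · · · · · · ·
    · · · · · · ·
    · · · · · · ·
    · · · · · · ·
    · · · · · · ·
    · · · · · · ·
    · · · # # · ·
    · · · · · · ·
    · · · · · · ·
T2:
  2·area = 14  (B↔C swapped to make it positive)
  edge (10, 11)→(8, 12): d=(-2,1) right/bottom  bias=-1
  edge (8, 12)→(6, 6): d=(-2,-6) top-left  bias=+0
  edge (6, 6)→(10, 11): d=(4,5) right/bottom  bias=-1
    (2,1)@(5, 3): e=[21,0,-7] → ·  [on edge]
    (3,4)@(7, 9): e=[7,0,7] → #  [on edge]
    (4,4)@(9, 9): e=[5,12,-3] → ·
    (3,5)@(7, 11): e=[3,-4,15] → ·
    (4,5)@(9, 11): e=[1,8,5] → #
    (5,5)@(11, 11): e=[-1,20,-5] → ·
    (4,6)@(9, 13): e=[-3,4,13] → ·
    (4,7)@(9, 15): e=[-7,0,21] → ·  [on edge]
  covered (2 px):
    · · · · · · ·
    · · · · · · ·
    · · · · · · ·
    · · · · · · ·
    · · · # · · ·
    · · · · # · ·
    · · · · · · ·
    · · · · · · ·
    · · · · · · ·
T3:
  2·area = 64  (B↔C swapped to make it positive)
  edge (8, 2)→(4, 14): d=(-4,12) right/bottom  bias=-1
  edge (4, 14)→(2, 4): d=(-2,-10) top-left  bias=+0
  edge (2, 4)→(8, 2): d=(6,-2) top-left  bias=+0
    (5,0)@(11, 1): e=[-32,96,0] → ·  [on edge]
    (2,1)@(5, 3): e=[32,32,0] → #  [on edge]
    (3,1)@(7, 3): e=[8,52,4] → #
    (4,1)@(9, 3): e=[-16,72,8] → ·
    (1,2)@(3, 5): e=[48,8,8] → #
    (3,2)@(7, 5): e=[0,48,16] → ·  [on edge]
    (1,3)@(3, 7): e=[40,4,20] → #
    (3,3)@(7, 7): e=[-8,44,28] → ·
    (1,4)@(3, 9): e=[32,0,32] → #  [on edge]
    (3,4)@(7, 9): e=[-16,40,40] → ·
    (1,5)@(3, 11): e=[24,-4,44] → ·
    (2,5)@(5, 11): e=[0,16,48] → ·  [on edge]
    (1,8)@(3, 17): e=[0,-16,80] → ·  [on edge]
  covered (8 px):
    · · · · · · ·
    · · # # · · ·
    · # # · · · ·
    · # # · · · ·
    · # # · · · ·
    · · · · · · ·
    · · · · · · ·
    · · · · · · ·
    · · · · · · ·

Answer: 14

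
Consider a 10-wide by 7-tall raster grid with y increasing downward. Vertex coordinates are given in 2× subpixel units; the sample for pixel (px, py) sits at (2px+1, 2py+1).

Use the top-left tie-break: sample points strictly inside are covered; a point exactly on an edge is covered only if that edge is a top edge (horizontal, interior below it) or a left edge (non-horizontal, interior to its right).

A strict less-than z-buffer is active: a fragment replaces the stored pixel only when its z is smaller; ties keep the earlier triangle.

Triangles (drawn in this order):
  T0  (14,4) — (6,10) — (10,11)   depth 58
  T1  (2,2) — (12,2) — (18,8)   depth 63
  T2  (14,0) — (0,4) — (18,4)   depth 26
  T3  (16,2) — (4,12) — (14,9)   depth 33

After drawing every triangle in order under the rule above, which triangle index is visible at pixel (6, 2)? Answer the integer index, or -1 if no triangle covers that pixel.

T0:
  2·area = 32  (B↔C swapped to make it positive)
  edge (14, 4)→(10, 11): d=(-4,7) right/bottom  bias=-1
  edge (10, 11)→(6, 10): d=(-4,-1) top-left  bias=+0
  edge (6, 10)→(14, 4): d=(8,-6) top-left  bias=+0
    (6,2)@(13, 5): e=[3,27,2] → X
    (7,2)@(15, 5): e=[-11,29,14] → .
    (5,3)@(11, 7): e=[9,17,6] → X
    (6,3)@(13, 7): e=[-5,19,18] → .
    (4,4)@(9, 9): e=[15,7,10] → X
    (6,4)@(13, 9): e=[-13,11,34] → .
    (4,5)@(9, 11): e=[7,-1,26] → .
    (5,5)@(11, 11): e=[-7,1,38] → .
  covered (4 px):
    . . . . . . . . . .
    . . . . . . . . . .
    . . . . . . X . . .
    . . . . . X . . . .
    . . . . X X . . . .
    . . . . . . . . . .
    . . . . . . . . . .
T1:
  2·area = 60
  edge (2, 2)→(12, 2): d=(10,0) top-left  bias=+0
  edge (12, 2)→(18, 8): d=(6,6) right/bottom  bias=-1
  edge (18, 8)→(2, 2): d=(-16,-6) top-left  bias=+0
    (5,0)@(11, 1): e=[-10,0,70] → .  [on edge]
    (2,1)@(5, 3): e=[10,48,2] → X
    (3,1)@(7, 3): e=[10,36,14] → X
    (4,1)@(9, 3): e=[10,24,26] → X
    (5,1)@(11, 3): e=[10,12,38] → X
    (6,1)@(13, 3): e=[10,0,50] → .  [on edge]
    (2,2)@(5, 5): e=[30,60,-30] → .
    (3,2)@(7, 5): e=[30,48,-18] → .
    (4,2)@(9, 5): e=[30,36,-6] → .
    (5,2)@(11, 5): e=[30,24,6] → X
    (6,2)@(13, 5): e=[30,12,18] → X
    (7,2)@(15, 5): e=[30,0,30] → .  [on edge]
    (8,3)@(17, 7): e=[50,0,10] → .  [on edge]
    (9,4)@(19, 9): e=[70,0,-10] → .  [on edge]
  covered (6 px):
    . . . . . . . . . .
    . . X X X X . . . .
    . . . . . X X . . .
    . . . . . . . . . .
    . . . . . . . . . .
    . . . . . . . . . .
    . . . . . . . . . .
T2:
  2·area = 72  (B↔C swapped to make it positive)
  edge (14, 0)→(18, 4): d=(4,4) right/bottom  bias=-1
  edge (18, 4)→(0, 4): d=(-18,0) right/bottom  bias=-1
  edge (0, 4)→(14, 0): d=(14,-4) top-left  bias=+0
    (5,0)@(11, 1): e=[16,54,2] → X
    (6,0)@(13, 1): e=[8,54,10] → X
    (7,0)@(15, 1): e=[0,54,18] → .  [on edge]
    (2,1)@(5, 3): e=[48,18,6] → X
    (3,1)@(7, 3): e=[40,18,14] → X
    (4,1)@(9, 3): e=[32,18,22] → X
    (7,1)@(15, 3): e=[8,18,46] → X
    (8,1)@(17, 3): e=[0,18,54] → .  [on edge]
    (2,2)@(5, 5): e=[56,-18,34] → .
    (3,2)@(7, 5): e=[48,-18,42] → .
    (4,2)@(9, 5): e=[40,-18,50] → .
    (5,2)@(11, 5): e=[32,-18,58] → .
    (9,2)@(19, 5): e=[0,-18,90] → .  [on edge]
  covered (8 px):
    . . . . . X X . . .
    . . X X X X X X . .
    . . . . . . . . . .
    . . . . . . . . . .
    . . . . . . . . . .
    . . . . . . . . . .
    . . . . . . . . . .
T3:
  2·area = 64  (B↔C swapped to make it positive)
  edge (16, 2)→(14, 9): d=(-2,7) right/bottom  bias=-1
  edge (14, 9)→(4, 12): d=(-10,3) right/bottom  bias=-1
  edge (4, 12)→(16, 2): d=(12,-10) top-left  bias=+0
    (7,1)@(15, 3): e=[5,57,2] → X
    (8,1)@(17, 3): e=[-9,51,22] → .
    (6,2)@(13, 5): e=[15,43,6] → X
    (8,2)@(17, 5): e=[-13,31,46] → .
    (5,3)@(11, 7): e=[25,29,10] → X
    (7,3)@(15, 7): e=[-3,17,50] → .
    (4,4)@(9, 9): e=[35,15,14] → X
    (7,4)@(15, 9): e=[-7,-3,74] → .
    (3,5)@(7, 11): e=[45,1,18] → X
    (4,5)@(9, 11): e=[31,-5,38] → .
    (5,5)@(11, 11): e=[17,-11,58] → .
    (6,5)@(13, 11): e=[3,-17,78] → .
  covered (9 px):
    . . . . . . . . . .
    . . . . . . . X . .
    . . . . . . X X . .
    . . . . . X X . . .
    . . . . X X X . . .
    . . . X . . . . . .
    . . . . . . . . . .

Z-buffer (winner per pixel, '.' = empty):
  . . . . . 2 2 . . .
  . . 2 2 2 2 2 2 . .
  . . . . . 1 3 3 . .
  . . . . . 3 3 . . .
  . . . . 3 3 3 . . .
  . . . 3 . . . . . .
  . . . . . . . . . .

Answer: 3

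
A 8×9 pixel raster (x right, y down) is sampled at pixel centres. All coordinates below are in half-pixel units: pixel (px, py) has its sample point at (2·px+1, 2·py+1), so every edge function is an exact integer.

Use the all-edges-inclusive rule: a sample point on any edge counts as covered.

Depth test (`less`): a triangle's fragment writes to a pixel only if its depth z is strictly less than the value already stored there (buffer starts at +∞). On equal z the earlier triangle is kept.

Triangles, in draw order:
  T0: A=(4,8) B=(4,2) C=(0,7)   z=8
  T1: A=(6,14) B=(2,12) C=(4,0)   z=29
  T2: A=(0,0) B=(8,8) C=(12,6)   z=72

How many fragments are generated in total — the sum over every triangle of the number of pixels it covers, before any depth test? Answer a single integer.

T0:
  2·area = 24  (B↔C swapped to make it positive)
  edge (4, 8)→(0, 7): d=(-4,-1) inclusive
  edge (0, 7)→(4, 2): d=(4,-5) inclusive
  edge (4, 2)→(4, 8): d=(0,6) inclusive
    (1,2)@(3, 5): e=[11,7,6] → #
    (2,2)@(5, 5): e=[13,17,-6] → ·
    (0,3)@(1, 7): e=[1,5,18] → #
    (2,3)@(5, 7): e=[5,25,-6] → ·
    (0,4)@(1, 9): e=[-7,13,18] → ·
    (1,4)@(3, 9): e=[-5,23,6] → ·
  covered (3 px):
    · · · · · · · ·
    · · · · · · · ·
    · # · · · · · ·
    # # · · · · · ·
    · · · · · · · ·
    · · · · · · · ·
    · · · · · · · ·
    · · · · · · · ·
    · · · · · · · ·
T1:
  2·area = 52
  edge (6, 14)→(2, 12): d=(-4,-2) inclusive
  edge (2, 12)→(4, 0): d=(2,-12) inclusive
  edge (4, 0)→(6, 14): d=(2,14) inclusive
    (1,3)@(3, 7): e=[22,2,28] → #
    (2,3)@(5, 7): e=[26,26,0] → #  [on edge]
    (3,3)@(7, 7): e=[30,50,-28] → ·
    (1,4)@(3, 9): e=[14,6,32] → #
    (3,4)@(7, 9): e=[22,54,-24] → ·
    (1,5)@(3, 11): e=[6,10,36] → #
    (3,5)@(7, 11): e=[14,58,-20] → ·
    (1,6)@(3, 13): e=[-2,14,40] → ·
    (2,6)@(5, 13): e=[2,38,12] → #
    (3,6)@(7, 13): e=[6,62,-16] → ·
    (2,7)@(5, 15): e=[-6,42,16] → ·
  covered (7 px):
    · · · · · · · ·
    · · · · · · · ·
    · · · · · · · ·
    · # # · · · · ·
    · # # · · · · ·
    · # # · · · · ·
    · · # · · · · ·
    · · · · · · · ·
    · · · · · · · ·
T2:
  2·area = 48  (B↔C swapped to make it positive)
  edge (0, 0)→(12, 6): d=(12,6) inclusive
  edge (12, 6)→(8, 8): d=(-4,2) inclusive
  edge (8, 8)→(0, 0): d=(-8,-8) inclusive
    (0,0)@(1, 1): e=[6,42,0] → #  [on edge]
    (1,0)@(3, 1): e=[-6,38,16] → ·
    (0,1)@(1, 3): e=[30,34,-16] → ·
    (1,1)@(3, 3): e=[18,30,0] → #  [on edge]
    (2,1)@(5, 3): e=[6,26,16] → #
    (3,1)@(7, 3): e=[-6,22,32] → ·
    (1,2)@(3, 5): e=[42,22,-16] → ·
    (2,2)@(5, 5): e=[30,18,0] → #  [on edge]
    (3,2)@(7, 5): e=[18,14,16] → #
    (4,2)@(9, 5): e=[6,10,32] → #
    (5,2)@(11, 5): e=[-6,6,48] → ·
    (2,3)@(5, 7): e=[54,10,-16] → ·
    (3,3)@(7, 7): e=[42,6,0] → #  [on edge]
    (4,4)@(9, 9): e=[54,-6,0] → ·  [on edge]
    (5,5)@(11, 11): e=[66,-18,0] → ·  [on edge]
    (6,6)@(13, 13): e=[78,-30,0] → ·  [on edge]
    (7,7)@(15, 15): e=[90,-42,0] → ·  [on edge]
  covered (8 px):
    # · · · · · · ·
    · # # · · · · ·
    · · # # # · · ·
    · · · # # · · ·
    · · · · · · · ·
    · · · · · · · ·
    · · · · · · · ·
    · · · · · · · ·
    · · · · · · · ·

Final: 18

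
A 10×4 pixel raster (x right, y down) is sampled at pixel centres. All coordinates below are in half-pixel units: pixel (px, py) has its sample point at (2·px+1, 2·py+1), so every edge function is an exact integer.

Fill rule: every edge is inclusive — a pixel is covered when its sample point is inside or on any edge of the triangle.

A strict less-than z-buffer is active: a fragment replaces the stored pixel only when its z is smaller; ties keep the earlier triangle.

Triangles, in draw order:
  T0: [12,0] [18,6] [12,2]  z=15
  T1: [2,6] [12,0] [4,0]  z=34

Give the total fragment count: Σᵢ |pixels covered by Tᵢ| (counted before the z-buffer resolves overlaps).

T0:
  2·area = 12
  edge (12, 0)→(18, 6): d=(6,6) inclusive
  edge (18, 6)→(12, 2): d=(-6,-4) inclusive
  edge (12, 2)→(12, 0): d=(0,-2) inclusive
    (6,0)@(13, 1): e=[0,10,2] → █  [on edge]
    (7,0)@(15, 1): e=[-12,18,6] → ·
    (6,1)@(13, 3): e=[12,-2,2] → ·
    (7,1)@(15, 3): e=[0,6,6] → █  [on edge]
    (8,1)@(17, 3): e=[-12,14,10] → ·
    (7,2)@(15, 5): e=[12,-6,6] → ·
    (8,2)@(17, 5): e=[0,2,10] → █  [on edge]
    (9,2)@(19, 5): e=[-12,10,14] → ·
    (8,3)@(17, 7): e=[12,-10,10] → ·
    (9,3)@(19, 7): e=[0,-2,14] → ·  [on edge]
  covered (3 px):
    · · · · · · █ · · ·
    · · · · · · · █ · ·
    · · · · · · · · █ ·
    · · · · · · · · · ·
T1:
  2·area = 48  (B↔C swapped to make it positive)
  edge (2, 6)→(4, 0): d=(2,-6) inclusive
  edge (4, 0)→(12, 0): d=(8,0) inclusive
  edge (12, 0)→(2, 6): d=(-10,6) inclusive
    (2,0)@(5, 1): e=[8,8,32] → █
    (3,0)@(7, 1): e=[20,8,20] → █
    (4,0)@(9, 1): e=[32,8,8] → █
    (5,0)@(11, 1): e=[44,8,-4] → ·
    (1,1)@(3, 3): e=[0,24,24] → █  [on edge]
    (3,1)@(7, 3): e=[24,24,0] → █  [on edge]
    (4,1)@(9, 3): e=[36,24,-12] → ·
    (1,2)@(3, 5): e=[4,40,4] → █
    (2,2)@(5, 5): e=[16,40,-8] → ·
    (3,2)@(7, 5): e=[28,40,-20] → ·
    (1,3)@(3, 7): e=[8,56,-16] → ·
  covered (7 px):
    · · █ █ █ · · · · ·
    · █ █ █ · · · · · ·
    · █ · · · · · · · ·
    · · · · · · · · · ·

Final: 10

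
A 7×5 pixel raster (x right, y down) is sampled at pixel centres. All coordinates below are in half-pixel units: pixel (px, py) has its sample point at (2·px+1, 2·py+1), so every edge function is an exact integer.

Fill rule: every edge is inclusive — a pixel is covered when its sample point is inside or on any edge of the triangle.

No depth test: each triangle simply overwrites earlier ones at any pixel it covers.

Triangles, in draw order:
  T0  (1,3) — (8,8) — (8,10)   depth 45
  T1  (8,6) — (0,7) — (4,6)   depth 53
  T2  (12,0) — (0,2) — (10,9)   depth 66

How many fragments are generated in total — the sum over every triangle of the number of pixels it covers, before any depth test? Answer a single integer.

T0:
  2·area = 14
  edge (1, 3)→(8, 8): d=(7,5) inclusive
  edge (8, 8)→(8, 10): d=(0,2) inclusive
  edge (8, 10)→(1, 3): d=(-7,-7) inclusive
    (0,1)@(1, 3): e=[0,14,0] → X  [on edge]
    (1,1)@(3, 3): e=[-10,10,14] → .
    (0,2)@(1, 5): e=[14,14,-14] → .
    (1,2)@(3, 5): e=[4,10,0] → X  [on edge]
    (2,2)@(5, 5): e=[-6,6,14] → .
    (1,3)@(3, 7): e=[18,10,-14] → .
    (2,3)@(5, 7): e=[8,6,0] → X  [on edge]
    (3,3)@(7, 7): e=[-2,2,14] → .
    (2,4)@(5, 9): e=[22,6,-14] → .
    (3,4)@(7, 9): e=[12,2,0] → X  [on edge]
    (4,4)@(9, 9): e=[2,-2,14] → .
  covered (4 px):
    . . . . . . .
    X . . . . . .
    . X . . . . .
    . . X . . . .
    . . . X . . .
T1:
  2·area = 4
  edge (8, 6)→(0, 7): d=(-8,1) inclusive
  edge (0, 7)→(4, 6): d=(4,-1) inclusive
  edge (4, 6)→(8, 6): d=(4,0) inclusive
  covered (0 px):
    . . . . . . .
    . . . . . . .
    . . . . . . .
    . . . . . . .
    . . . . . . .
T2:
  2·area = 104  (B↔C swapped to make it positive)
  edge (12, 0)→(10, 9): d=(-2,9) inclusive
  edge (10, 9)→(0, 2): d=(-10,-7) inclusive
  edge (0, 2)→(12, 0): d=(12,-2) inclusive
    (3,0)@(7, 1): e=[43,59,2] → X
    (4,0)@(9, 1): e=[25,73,6] → X
    (5,0)@(11, 1): e=[7,87,10] → X
    (6,0)@(13, 1): e=[-11,101,14] → .
    (1,1)@(3, 3): e=[75,11,18] → X
    (2,1)@(5, 3): e=[57,25,22] → X
    (6,1)@(13, 3): e=[-15,81,38] → .
    (1,2)@(3, 5): e=[71,-9,42] → .
    (2,2)@(5, 5): e=[53,5,46] → X
    (5,2)@(11, 5): e=[-1,47,58] → .
    (2,3)@(5, 7): e=[49,-15,70] → .
    (3,3)@(7, 7): e=[31,-1,74] → .
  covered (12 px):
    . . . X X X .
    . X X X X X .
    . . X X X . .
    . . . . X . .
    . . . . . . .

Answer: 16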